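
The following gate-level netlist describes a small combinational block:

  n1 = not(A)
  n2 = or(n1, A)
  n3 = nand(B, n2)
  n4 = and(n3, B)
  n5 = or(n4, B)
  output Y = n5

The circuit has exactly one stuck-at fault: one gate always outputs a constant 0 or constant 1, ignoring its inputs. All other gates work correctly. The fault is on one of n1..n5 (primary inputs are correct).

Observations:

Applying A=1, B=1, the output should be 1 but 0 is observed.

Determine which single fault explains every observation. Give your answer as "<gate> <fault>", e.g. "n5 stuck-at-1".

n5 stuck-at-0

Fault-free values for test 1 (A=1, B=1): n1=0, n2=1, n3=0, n4=0, n5=1, giving Y=1. Observed 0.
Test 1: faults giving observed 0 are {n5 stuck-at-0}.
Only n5 stuck-at-0 is consistent with every test.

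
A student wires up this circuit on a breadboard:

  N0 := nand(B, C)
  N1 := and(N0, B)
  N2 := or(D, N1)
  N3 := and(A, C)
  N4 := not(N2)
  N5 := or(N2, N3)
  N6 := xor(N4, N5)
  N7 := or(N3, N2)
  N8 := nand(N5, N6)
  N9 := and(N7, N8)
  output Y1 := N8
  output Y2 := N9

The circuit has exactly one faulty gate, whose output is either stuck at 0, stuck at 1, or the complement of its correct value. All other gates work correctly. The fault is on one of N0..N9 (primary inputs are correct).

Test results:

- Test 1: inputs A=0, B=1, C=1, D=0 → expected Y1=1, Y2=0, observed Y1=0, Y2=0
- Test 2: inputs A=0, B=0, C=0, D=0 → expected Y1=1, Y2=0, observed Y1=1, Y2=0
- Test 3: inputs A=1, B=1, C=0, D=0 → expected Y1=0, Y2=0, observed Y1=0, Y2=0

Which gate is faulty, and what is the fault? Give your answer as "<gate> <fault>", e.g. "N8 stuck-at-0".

N0 stuck-at-1

Fault-free values for test 1 (A=0, B=1, C=1, D=0): N0=0, N1=0, N2=0, N3=0, N4=1, N5=0, N6=1, N7=0, N8=1, N9=0, giving Y1=1, Y2=0. Observed Y1=0, Y2=0.
Test 1: faults giving observed Y1=0, Y2=0 are {N0 stuck-at-1, N0 inverted output, N1 stuck-at-1, N1 inverted output, N2 stuck-at-1, N2 inverted output, N8 stuck-at-0, N8 inverted output}.
Test 2 (A=0, B=0, C=0, D=0): fault-free N0=1, N1=0, N2=0, N3=0, N4=1, N5=0, N6=1, N7=0, N8=1, N9=0 → Y1=1, Y2=0; observed Y1=1, Y2=0. Eliminates N1 stuck-at-1, N1 inverted output, N2 stuck-at-1, N2 inverted output, N8 stuck-at-0, N8 inverted output.
Test 3 (A=1, B=1, C=0, D=0): fault-free N0=1, N1=1, N2=1, N3=0, N4=0, N5=1, N6=1, N7=1, N8=0, N9=0 → Y1=0, Y2=0; observed Y1=0, Y2=0. Eliminates N0 inverted output.
Only N0 stuck-at-1 is consistent with every test.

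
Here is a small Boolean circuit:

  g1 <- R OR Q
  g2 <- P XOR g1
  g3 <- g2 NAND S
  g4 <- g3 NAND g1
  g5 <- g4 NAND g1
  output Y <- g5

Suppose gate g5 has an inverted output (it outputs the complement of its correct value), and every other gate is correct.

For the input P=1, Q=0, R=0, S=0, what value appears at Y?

0

Propagate with g5 forced: g1=0, g2=1, g3=1, g4=1, g5=0 [inverted output].
So Y = 0. (Without the fault it would be 1.)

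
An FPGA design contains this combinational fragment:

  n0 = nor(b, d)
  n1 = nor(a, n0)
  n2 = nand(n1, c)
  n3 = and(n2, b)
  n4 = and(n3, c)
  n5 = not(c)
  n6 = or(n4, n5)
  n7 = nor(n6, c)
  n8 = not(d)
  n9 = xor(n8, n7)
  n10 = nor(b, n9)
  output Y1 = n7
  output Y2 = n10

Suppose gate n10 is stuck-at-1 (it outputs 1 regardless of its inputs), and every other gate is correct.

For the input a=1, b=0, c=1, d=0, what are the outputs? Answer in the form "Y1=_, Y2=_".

Propagate with n10 forced: n0=1, n1=0, n2=1, n3=0, n4=0, n5=0, n6=0, n7=0, n8=1, n9=1, n10=1 [stuck-at-1].
So the outputs are Y1=0, Y2=1. (Without the fault they would be Y1=0, Y2=0.)

Y1=0, Y2=1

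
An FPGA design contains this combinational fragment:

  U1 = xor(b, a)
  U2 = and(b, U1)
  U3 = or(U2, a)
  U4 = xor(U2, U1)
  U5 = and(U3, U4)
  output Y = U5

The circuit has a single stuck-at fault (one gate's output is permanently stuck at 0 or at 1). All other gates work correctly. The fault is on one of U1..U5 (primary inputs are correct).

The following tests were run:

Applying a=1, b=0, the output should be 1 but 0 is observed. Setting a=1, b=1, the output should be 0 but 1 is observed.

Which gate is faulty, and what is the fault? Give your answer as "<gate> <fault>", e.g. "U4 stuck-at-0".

Fault-free values for test 1 (a=1, b=0): U1=1, U2=0, U3=1, U4=1, U5=1, giving Y=1. Observed 0.
Test 1: faults giving observed 0 are {U1 stuck-at-0, U2 stuck-at-1, U3 stuck-at-0, U4 stuck-at-0, U5 stuck-at-0}.
Test 2 (a=1, b=1): fault-free U1=0, U2=0, U3=1, U4=0, U5=0 → 0; observed 1. Eliminates U1 stuck-at-0, U3 stuck-at-0, U4 stuck-at-0, U5 stuck-at-0.
Only U2 stuck-at-1 is consistent with every test.

U2 stuck-at-1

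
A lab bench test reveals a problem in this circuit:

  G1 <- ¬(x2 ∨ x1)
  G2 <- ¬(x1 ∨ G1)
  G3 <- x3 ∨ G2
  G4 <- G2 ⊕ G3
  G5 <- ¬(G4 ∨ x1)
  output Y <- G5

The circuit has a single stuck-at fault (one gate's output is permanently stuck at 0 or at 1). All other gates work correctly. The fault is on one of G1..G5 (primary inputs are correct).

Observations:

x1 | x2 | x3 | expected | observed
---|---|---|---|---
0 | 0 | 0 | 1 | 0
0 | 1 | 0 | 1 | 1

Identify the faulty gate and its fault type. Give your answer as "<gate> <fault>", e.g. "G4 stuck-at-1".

Fault-free values for test 1 (x1=0, x2=0, x3=0): G1=1, G2=0, G3=0, G4=0, G5=1, giving Y=1. Observed 0.
Test 1: faults giving observed 0 are {G3 stuck-at-1, G4 stuck-at-1, G5 stuck-at-0}.
Test 2 (x1=0, x2=1, x3=0): fault-free G1=0, G2=1, G3=1, G4=0, G5=1 → 1; observed 1. Eliminates G4 stuck-at-1, G5 stuck-at-0.
Only G3 stuck-at-1 is consistent with every test.

G3 stuck-at-1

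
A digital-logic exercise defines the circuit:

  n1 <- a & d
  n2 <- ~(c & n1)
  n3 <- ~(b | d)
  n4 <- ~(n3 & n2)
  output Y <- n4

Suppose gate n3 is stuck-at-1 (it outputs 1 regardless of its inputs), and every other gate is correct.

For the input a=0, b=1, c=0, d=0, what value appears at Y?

0

Propagate with n3 forced: n1=0, n2=1, n3=1 [stuck-at-1], n4=0.
So Y = 0. (Without the fault it would be 1.)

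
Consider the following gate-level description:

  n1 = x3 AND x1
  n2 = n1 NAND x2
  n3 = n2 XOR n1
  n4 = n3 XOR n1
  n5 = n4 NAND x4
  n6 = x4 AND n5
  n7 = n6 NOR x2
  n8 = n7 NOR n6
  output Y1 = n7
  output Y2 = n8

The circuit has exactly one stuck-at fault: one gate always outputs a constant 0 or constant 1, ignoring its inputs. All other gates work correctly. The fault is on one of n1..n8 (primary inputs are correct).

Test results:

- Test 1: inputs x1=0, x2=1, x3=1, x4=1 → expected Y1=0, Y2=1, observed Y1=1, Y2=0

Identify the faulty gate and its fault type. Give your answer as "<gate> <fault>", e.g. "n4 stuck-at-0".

n7 stuck-at-1

Fault-free values for test 1 (x1=0, x2=1, x3=1, x4=1): n1=0, n2=1, n3=1, n4=1, n5=0, n6=0, n7=0, n8=1, giving Y1=0, Y2=1. Observed Y1=1, Y2=0.
Test 1: faults giving observed Y1=1, Y2=0 are {n7 stuck-at-1}.
Only n7 stuck-at-1 is consistent with every test.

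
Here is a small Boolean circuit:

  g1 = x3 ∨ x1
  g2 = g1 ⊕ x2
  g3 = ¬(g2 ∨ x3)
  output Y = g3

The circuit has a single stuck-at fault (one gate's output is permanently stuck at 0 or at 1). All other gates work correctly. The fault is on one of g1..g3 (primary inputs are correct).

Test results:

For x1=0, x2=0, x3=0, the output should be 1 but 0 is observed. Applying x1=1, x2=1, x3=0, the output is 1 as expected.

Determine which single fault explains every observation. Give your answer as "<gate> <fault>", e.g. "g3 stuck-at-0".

g1 stuck-at-1

Fault-free values for test 1 (x1=0, x2=0, x3=0): g1=0, g2=0, g3=1, giving Y=1. Observed 0.
Test 1: faults giving observed 0 are {g1 stuck-at-1, g2 stuck-at-1, g3 stuck-at-0}.
Test 2 (x1=1, x2=1, x3=0): fault-free g1=1, g2=0, g3=1 → 1; observed 1. Eliminates g2 stuck-at-1, g3 stuck-at-0.
Only g1 stuck-at-1 is consistent with every test.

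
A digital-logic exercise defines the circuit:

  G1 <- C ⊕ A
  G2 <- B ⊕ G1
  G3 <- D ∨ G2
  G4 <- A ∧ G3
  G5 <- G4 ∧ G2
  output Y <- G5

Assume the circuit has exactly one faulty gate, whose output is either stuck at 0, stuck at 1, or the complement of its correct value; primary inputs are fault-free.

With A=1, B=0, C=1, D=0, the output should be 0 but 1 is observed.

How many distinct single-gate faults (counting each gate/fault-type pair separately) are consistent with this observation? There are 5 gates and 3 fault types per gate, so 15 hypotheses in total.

6

Fault-free: G1=0, G2=0, G3=0, G4=0, G5=0 → 0. Observed 1.
  G1: stuck-at-1, inverted output ✓; others ✗
  G2: stuck-at-1, inverted output ✓; others ✗
  G3: none of the 3 fault types match ✗
  G4: none of the 3 fault types match ✗
  G5: stuck-at-1, inverted output ✓; others ✗
Consistent faults: {G1 stuck-at-1, G1 inverted output, G2 stuck-at-1, G2 inverted output, G5 stuck-at-1, G5 inverted output} — 6 in all.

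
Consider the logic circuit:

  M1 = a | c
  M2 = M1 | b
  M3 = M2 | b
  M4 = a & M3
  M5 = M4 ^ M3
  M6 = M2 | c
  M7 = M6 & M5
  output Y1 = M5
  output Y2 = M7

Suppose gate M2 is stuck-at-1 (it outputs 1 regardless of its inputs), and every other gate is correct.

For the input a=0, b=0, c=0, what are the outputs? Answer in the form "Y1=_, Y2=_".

Y1=1, Y2=1

Propagate with M2 forced: M1=0, M2=1 [stuck-at-1], M3=1, M4=0, M5=1, M6=1, M7=1.
So the outputs are Y1=1, Y2=1. (Without the fault they would be Y1=0, Y2=0.)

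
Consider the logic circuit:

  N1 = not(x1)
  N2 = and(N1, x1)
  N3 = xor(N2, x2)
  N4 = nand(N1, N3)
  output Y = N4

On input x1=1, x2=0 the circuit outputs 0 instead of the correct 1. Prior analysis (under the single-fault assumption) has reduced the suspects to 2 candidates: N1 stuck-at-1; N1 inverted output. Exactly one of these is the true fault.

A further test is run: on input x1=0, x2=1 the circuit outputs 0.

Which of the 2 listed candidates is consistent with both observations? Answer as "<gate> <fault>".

Evaluate each candidate on input x1=0, x2=1:
  N1 stuck-at-1: N1=1 [stuck-at-1], N2=0, N3=1, N4=0 → 0 — matches
  N1 inverted output: N1=0 [inverted output], N2=0, N3=1, N4=1 → 1 — eliminated
Only N1 stuck-at-1 reproduces the observed 0.

N1 stuck-at-1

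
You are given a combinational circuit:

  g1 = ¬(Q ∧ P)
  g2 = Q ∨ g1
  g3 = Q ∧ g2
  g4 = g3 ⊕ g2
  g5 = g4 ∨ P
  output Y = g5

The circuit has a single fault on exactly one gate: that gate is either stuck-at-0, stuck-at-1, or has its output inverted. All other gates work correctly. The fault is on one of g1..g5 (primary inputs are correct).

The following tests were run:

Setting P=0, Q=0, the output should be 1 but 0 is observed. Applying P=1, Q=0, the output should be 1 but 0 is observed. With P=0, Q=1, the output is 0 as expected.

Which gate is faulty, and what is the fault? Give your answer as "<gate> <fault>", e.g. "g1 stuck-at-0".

g5 stuck-at-0

Fault-free values for test 1 (P=0, Q=0): g1=1, g2=1, g3=0, g4=1, g5=1, giving Y=1. Observed 0.
Test 1: faults giving observed 0 are {g1 stuck-at-0, g1 inverted output, g2 stuck-at-0, g2 inverted output, g3 stuck-at-1, g3 inverted output, g4 stuck-at-0, g4 inverted output, g5 stuck-at-0, g5 inverted output}.
Test 2 (P=1, Q=0): fault-free g1=1, g2=1, g3=0, g4=1, g5=1 → 1; observed 0. Eliminates g1 stuck-at-0, g1 inverted output, g2 stuck-at-0, g2 inverted output, g3 stuck-at-1, g3 inverted output, g4 stuck-at-0, g4 inverted output.
Test 3 (P=0, Q=1): fault-free g1=1, g2=1, g3=1, g4=0, g5=0 → 0; observed 0. Eliminates g5 inverted output.
Only g5 stuck-at-0 is consistent with every test.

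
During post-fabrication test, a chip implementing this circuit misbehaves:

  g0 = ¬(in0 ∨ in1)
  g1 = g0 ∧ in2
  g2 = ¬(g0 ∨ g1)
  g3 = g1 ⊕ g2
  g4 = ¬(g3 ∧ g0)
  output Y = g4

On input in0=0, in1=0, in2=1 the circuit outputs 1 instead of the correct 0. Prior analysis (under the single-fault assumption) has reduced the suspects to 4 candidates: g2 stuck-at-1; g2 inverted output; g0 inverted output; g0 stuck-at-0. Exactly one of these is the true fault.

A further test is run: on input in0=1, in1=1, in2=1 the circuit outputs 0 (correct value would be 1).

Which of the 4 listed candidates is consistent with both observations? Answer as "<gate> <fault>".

Evaluate each candidate on input in0=1, in1=1, in2=1:
  g2 stuck-at-1: g0=0, g1=0, g2=1 [stuck-at-1], g3=1, g4=1 → 1 — eliminated
  g2 inverted output: g0=0, g1=0, g2=0 [inverted output], g3=0, g4=1 → 1 — eliminated
  g0 inverted output: g0=1 [inverted output], g1=1, g2=0, g3=1, g4=0 → 0 — matches
  g0 stuck-at-0: g0=0 [stuck-at-0], g1=0, g2=1, g3=1, g4=1 → 1 — eliminated
Only g0 inverted output reproduces the observed 0.

g0 inverted output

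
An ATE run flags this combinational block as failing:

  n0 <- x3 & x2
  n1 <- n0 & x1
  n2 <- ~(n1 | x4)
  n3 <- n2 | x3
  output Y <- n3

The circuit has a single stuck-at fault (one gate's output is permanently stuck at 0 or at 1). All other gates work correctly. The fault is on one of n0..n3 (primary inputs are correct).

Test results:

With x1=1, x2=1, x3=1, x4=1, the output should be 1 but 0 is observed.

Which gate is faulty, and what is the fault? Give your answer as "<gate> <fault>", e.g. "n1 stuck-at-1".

Fault-free values for test 1 (x1=1, x2=1, x3=1, x4=1): n0=1, n1=1, n2=0, n3=1, giving Y=1. Observed 0.
Test 1: faults giving observed 0 are {n3 stuck-at-0}.
Only n3 stuck-at-0 is consistent with every test.

n3 stuck-at-0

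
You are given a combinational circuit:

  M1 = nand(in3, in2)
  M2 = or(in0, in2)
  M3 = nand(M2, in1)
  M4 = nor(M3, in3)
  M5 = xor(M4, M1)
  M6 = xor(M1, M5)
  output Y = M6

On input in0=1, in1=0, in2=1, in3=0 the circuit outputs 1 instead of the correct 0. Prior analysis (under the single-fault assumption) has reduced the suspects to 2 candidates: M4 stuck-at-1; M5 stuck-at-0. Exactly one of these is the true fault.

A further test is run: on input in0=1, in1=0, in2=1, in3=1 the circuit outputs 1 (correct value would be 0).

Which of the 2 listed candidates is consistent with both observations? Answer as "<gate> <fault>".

Evaluate each candidate on input in0=1, in1=0, in2=1, in3=1:
  M4 stuck-at-1: M1=0, M2=1, M3=1, M4=1 [stuck-at-1], M5=1, M6=1 → 1 — matches
  M5 stuck-at-0: M1=0, M2=1, M3=1, M4=0, M5=0 [stuck-at-0], M6=0 → 0 — eliminated
Only M4 stuck-at-1 reproduces the observed 1.

M4 stuck-at-1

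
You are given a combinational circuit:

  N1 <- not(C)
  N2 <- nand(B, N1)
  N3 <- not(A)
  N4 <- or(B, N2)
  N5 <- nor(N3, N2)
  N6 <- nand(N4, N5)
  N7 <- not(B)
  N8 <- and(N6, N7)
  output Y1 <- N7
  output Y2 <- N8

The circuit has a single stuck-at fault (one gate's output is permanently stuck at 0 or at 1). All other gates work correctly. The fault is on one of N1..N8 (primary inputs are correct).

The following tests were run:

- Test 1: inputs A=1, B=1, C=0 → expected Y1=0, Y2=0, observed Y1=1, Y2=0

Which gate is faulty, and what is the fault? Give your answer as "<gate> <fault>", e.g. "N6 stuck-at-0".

Fault-free values for test 1 (A=1, B=1, C=0): N1=1, N2=0, N3=0, N4=1, N5=1, N6=0, N7=0, N8=0, giving Y1=0, Y2=0. Observed Y1=1, Y2=0.
Test 1: faults giving observed Y1=1, Y2=0 are {N7 stuck-at-1}.
Only N7 stuck-at-1 is consistent with every test.

N7 stuck-at-1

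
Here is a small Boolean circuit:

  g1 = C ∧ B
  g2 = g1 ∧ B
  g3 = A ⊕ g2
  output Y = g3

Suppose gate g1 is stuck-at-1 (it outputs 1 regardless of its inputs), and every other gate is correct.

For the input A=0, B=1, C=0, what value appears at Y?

1

Propagate with g1 forced: g1=1 [stuck-at-1], g2=1, g3=1.
So Y = 1. (Without the fault it would be 0.)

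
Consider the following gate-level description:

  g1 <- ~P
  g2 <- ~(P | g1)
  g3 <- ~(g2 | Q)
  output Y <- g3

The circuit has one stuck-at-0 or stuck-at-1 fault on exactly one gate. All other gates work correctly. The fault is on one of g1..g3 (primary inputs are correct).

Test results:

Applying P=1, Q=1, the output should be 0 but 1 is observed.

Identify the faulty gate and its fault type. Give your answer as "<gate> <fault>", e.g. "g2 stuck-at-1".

Fault-free values for test 1 (P=1, Q=1): g1=0, g2=0, g3=0, giving Y=0. Observed 1.
Test 1: faults giving observed 1 are {g3 stuck-at-1}.
Only g3 stuck-at-1 is consistent with every test.

g3 stuck-at-1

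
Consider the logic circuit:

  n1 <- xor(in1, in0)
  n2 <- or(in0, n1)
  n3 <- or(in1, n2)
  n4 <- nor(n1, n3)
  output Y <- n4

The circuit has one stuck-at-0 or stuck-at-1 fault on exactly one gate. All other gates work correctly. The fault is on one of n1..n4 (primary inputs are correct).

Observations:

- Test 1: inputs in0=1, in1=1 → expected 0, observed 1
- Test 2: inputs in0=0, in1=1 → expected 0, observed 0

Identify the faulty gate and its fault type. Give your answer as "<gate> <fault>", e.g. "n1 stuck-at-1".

Fault-free values for test 1 (in0=1, in1=1): n1=0, n2=1, n3=1, n4=0, giving Y=0. Observed 1.
Test 1: faults giving observed 1 are {n3 stuck-at-0, n4 stuck-at-1}.
Test 2 (in0=0, in1=1): fault-free n1=1, n2=1, n3=1, n4=0 → 0; observed 0. Eliminates n4 stuck-at-1.
Only n3 stuck-at-0 is consistent with every test.

n3 stuck-at-0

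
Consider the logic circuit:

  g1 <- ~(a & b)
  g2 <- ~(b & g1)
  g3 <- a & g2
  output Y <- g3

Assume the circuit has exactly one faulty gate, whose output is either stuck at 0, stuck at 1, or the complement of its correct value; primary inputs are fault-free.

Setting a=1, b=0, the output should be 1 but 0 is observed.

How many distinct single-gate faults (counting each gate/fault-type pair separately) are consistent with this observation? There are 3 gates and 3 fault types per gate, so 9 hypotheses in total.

4

Fault-free: g1=1, g2=1, g3=1 → 1. Observed 0.
  g1 stuck-at-0: output 1 ✗
  g1 stuck-at-1: output 1 ✗
  g1 inverted output: output 1 ✗
  g2 stuck-at-0: output 0 ✓
  g2 stuck-at-1: output 1 ✗
  g2 inverted output: output 0 ✓
  g3 stuck-at-0: output 0 ✓
  g3 stuck-at-1: output 1 ✗
  g3 inverted output: output 0 ✓
Consistent faults: {g2 stuck-at-0, g2 inverted output, g3 stuck-at-0, g3 inverted output} — 4 in all.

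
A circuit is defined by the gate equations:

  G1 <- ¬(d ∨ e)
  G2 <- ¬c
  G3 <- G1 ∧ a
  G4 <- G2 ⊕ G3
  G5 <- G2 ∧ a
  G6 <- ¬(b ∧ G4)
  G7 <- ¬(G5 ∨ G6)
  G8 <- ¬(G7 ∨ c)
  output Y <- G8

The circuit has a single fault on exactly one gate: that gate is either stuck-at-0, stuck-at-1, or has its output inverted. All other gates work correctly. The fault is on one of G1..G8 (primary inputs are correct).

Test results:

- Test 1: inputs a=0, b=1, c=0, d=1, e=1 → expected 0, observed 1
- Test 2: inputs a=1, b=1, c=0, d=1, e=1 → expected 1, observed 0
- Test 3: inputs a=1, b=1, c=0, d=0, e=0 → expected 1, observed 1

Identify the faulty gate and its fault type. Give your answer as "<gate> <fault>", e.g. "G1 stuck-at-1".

G5 inverted output

Fault-free values for test 1 (a=0, b=1, c=0, d=1, e=1): G1=0, G2=1, G3=0, G4=1, G5=0, G6=0, G7=1, G8=0, giving Y=0. Observed 1.
Test 1: faults giving observed 1 are {G2 stuck-at-0, G2 inverted output, G3 stuck-at-1, G3 inverted output, G4 stuck-at-0, G4 inverted output, G5 stuck-at-1, G5 inverted output, G6 stuck-at-1, G6 inverted output, G7 stuck-at-0, G7 inverted output, G8 stuck-at-1, G8 inverted output}.
Test 2 (a=1, b=1, c=0, d=1, e=1): fault-free G1=0, G2=1, G3=0, G4=1, G5=1, G6=0, G7=0, G8=1 → 1; observed 0. Eliminates G2 stuck-at-0, G2 inverted output, G3 stuck-at-1, G3 inverted output, G4 stuck-at-0, G4 inverted output, G5 stuck-at-1, G6 stuck-at-1, G6 inverted output, G7 stuck-at-0, G8 stuck-at-1.
Test 3 (a=1, b=1, c=0, d=0, e=0): fault-free G1=1, G2=1, G3=1, G4=0, G5=1, G6=1, G7=0, G8=1 → 1; observed 1. Eliminates G7 inverted output, G8 inverted output.
Only G5 inverted output is consistent with every test.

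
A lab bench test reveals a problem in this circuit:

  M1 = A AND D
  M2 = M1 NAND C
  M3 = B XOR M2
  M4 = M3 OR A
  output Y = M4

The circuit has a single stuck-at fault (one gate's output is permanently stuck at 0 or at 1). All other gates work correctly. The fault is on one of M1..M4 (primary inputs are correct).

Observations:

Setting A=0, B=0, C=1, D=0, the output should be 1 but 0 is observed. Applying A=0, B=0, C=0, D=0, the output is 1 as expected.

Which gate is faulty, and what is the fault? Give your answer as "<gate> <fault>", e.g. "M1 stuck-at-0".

M1 stuck-at-1

Fault-free values for test 1 (A=0, B=0, C=1, D=0): M1=0, M2=1, M3=1, M4=1, giving Y=1. Observed 0.
Test 1: faults giving observed 0 are {M1 stuck-at-1, M2 stuck-at-0, M3 stuck-at-0, M4 stuck-at-0}.
Test 2 (A=0, B=0, C=0, D=0): fault-free M1=0, M2=1, M3=1, M4=1 → 1; observed 1. Eliminates M2 stuck-at-0, M3 stuck-at-0, M4 stuck-at-0.
Only M1 stuck-at-1 is consistent with every test.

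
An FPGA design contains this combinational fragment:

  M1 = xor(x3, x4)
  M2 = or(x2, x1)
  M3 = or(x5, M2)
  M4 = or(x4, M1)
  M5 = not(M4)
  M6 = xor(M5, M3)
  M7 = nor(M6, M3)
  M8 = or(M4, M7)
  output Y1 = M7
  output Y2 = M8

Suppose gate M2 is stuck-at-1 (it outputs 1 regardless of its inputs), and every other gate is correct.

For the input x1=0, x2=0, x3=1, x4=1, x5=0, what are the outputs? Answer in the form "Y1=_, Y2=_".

Propagate with M2 forced: M1=0, M2=1 [stuck-at-1], M3=1, M4=1, M5=0, M6=1, M7=0, M8=1.
So the outputs are Y1=0, Y2=1. (Without the fault they would be Y1=1, Y2=1.)

Y1=0, Y2=1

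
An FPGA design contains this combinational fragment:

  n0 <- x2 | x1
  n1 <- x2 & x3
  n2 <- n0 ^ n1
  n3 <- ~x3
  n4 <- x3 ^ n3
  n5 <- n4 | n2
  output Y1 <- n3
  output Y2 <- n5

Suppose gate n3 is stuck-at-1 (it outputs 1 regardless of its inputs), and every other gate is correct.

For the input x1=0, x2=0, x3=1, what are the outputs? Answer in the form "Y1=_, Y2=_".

Y1=1, Y2=0

Propagate with n3 forced: n0=0, n1=0, n2=0, n3=1 [stuck-at-1], n4=0, n5=0.
So the outputs are Y1=1, Y2=0. (Without the fault they would be Y1=0, Y2=1.)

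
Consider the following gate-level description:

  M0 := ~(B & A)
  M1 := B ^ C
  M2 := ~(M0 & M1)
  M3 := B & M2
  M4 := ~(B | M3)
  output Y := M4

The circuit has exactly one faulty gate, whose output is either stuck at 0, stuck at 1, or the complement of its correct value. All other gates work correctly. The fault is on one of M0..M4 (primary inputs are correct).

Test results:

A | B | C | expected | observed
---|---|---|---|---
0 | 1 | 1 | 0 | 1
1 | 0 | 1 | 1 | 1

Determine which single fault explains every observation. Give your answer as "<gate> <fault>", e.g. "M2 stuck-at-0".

M4 stuck-at-1

Fault-free values for test 1 (A=0, B=1, C=1): M0=1, M1=0, M2=1, M3=1, M4=0, giving Y=0. Observed 1.
Test 1: faults giving observed 1 are {M4 stuck-at-1, M4 inverted output}.
Test 2 (A=1, B=0, C=1): fault-free M0=1, M1=1, M2=0, M3=0, M4=1 → 1; observed 1. Eliminates M4 inverted output.
Only M4 stuck-at-1 is consistent with every test.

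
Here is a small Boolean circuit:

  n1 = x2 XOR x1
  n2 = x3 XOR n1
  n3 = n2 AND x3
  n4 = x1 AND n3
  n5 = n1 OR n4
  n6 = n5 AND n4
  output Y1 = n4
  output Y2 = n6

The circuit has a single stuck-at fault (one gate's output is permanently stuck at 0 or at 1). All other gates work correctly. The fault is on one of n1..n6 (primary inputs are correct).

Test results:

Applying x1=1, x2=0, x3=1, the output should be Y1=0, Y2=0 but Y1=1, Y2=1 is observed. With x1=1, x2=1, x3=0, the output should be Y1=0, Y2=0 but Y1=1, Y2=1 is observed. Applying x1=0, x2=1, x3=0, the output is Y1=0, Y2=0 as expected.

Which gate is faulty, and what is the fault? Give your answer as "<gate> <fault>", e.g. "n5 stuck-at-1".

Fault-free values for test 1 (x1=1, x2=0, x3=1): n1=1, n2=0, n3=0, n4=0, n5=1, n6=0, giving Y1=0, Y2=0. Observed Y1=1, Y2=1.
Test 1: faults giving observed Y1=1, Y2=1 are {n1 stuck-at-0, n2 stuck-at-1, n3 stuck-at-1, n4 stuck-at-1}.
Test 2 (x1=1, x2=1, x3=0): fault-free n1=0, n2=0, n3=0, n4=0, n5=0, n6=0 → Y1=0, Y2=0; observed Y1=1, Y2=1. Eliminates n1 stuck-at-0, n2 stuck-at-1.
Test 3 (x1=0, x2=1, x3=0): fault-free n1=1, n2=1, n3=0, n4=0, n5=1, n6=0 → Y1=0, Y2=0; observed Y1=0, Y2=0. Eliminates n4 stuck-at-1.
Only n3 stuck-at-1 is consistent with every test.

n3 stuck-at-1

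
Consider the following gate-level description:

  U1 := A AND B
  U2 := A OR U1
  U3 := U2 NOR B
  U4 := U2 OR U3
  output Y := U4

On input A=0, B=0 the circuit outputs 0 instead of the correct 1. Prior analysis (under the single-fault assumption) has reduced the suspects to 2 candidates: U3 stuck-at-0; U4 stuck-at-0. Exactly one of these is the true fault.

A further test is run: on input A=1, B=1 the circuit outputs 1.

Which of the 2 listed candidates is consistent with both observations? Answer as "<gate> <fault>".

Evaluate each candidate on input A=1, B=1:
  U3 stuck-at-0: U1=1, U2=1, U3=0 [stuck-at-0], U4=1 → 1 — matches
  U4 stuck-at-0: U1=1, U2=1, U3=0, U4=0 [stuck-at-0] → 0 — eliminated
Only U3 stuck-at-0 reproduces the observed 1.

U3 stuck-at-0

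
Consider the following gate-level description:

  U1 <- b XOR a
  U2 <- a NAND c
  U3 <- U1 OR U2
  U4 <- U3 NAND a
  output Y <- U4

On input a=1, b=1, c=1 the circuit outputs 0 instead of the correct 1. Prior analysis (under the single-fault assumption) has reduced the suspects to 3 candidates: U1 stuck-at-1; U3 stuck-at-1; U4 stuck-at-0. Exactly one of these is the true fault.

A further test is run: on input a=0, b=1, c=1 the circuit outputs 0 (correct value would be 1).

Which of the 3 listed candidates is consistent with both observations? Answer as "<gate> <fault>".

U4 stuck-at-0

Evaluate each candidate on input a=0, b=1, c=1:
  U1 stuck-at-1: U1=1 [stuck-at-1], U2=1, U3=1, U4=1 → 1 — eliminated
  U3 stuck-at-1: U1=1, U2=1, U3=1 [stuck-at-1], U4=1 → 1 — eliminated
  U4 stuck-at-0: U1=1, U2=1, U3=1, U4=0 [stuck-at-0] → 0 — matches
Only U4 stuck-at-0 reproduces the observed 0.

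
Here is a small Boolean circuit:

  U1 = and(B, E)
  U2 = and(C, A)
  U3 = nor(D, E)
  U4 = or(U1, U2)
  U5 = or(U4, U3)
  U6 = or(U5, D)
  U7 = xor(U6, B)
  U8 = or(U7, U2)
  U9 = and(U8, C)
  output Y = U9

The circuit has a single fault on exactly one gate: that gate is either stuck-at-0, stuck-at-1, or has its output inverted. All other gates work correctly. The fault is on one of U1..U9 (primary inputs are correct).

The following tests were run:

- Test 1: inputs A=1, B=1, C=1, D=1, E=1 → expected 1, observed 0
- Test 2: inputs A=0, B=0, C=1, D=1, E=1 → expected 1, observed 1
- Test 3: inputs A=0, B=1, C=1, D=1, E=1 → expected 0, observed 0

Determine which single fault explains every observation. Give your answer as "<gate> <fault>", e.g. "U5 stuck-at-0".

U2 stuck-at-0

Fault-free values for test 1 (A=1, B=1, C=1, D=1, E=1): U1=1, U2=1, U3=0, U4=1, U5=1, U6=1, U7=0, U8=1, U9=1, giving Y=1. Observed 0.
Test 1: faults giving observed 0 are {U2 stuck-at-0, U2 inverted output, U8 stuck-at-0, U8 inverted output, U9 stuck-at-0, U9 inverted output}.
Test 2 (A=0, B=0, C=1, D=1, E=1): fault-free U1=0, U2=0, U3=0, U4=0, U5=0, U6=1, U7=1, U8=1, U9=1 → 1; observed 1. Eliminates U8 stuck-at-0, U8 inverted output, U9 stuck-at-0, U9 inverted output.
Test 3 (A=0, B=1, C=1, D=1, E=1): fault-free U1=1, U2=0, U3=0, U4=1, U5=1, U6=1, U7=0, U8=0, U9=0 → 0; observed 0. Eliminates U2 inverted output.
Only U2 stuck-at-0 is consistent with every test.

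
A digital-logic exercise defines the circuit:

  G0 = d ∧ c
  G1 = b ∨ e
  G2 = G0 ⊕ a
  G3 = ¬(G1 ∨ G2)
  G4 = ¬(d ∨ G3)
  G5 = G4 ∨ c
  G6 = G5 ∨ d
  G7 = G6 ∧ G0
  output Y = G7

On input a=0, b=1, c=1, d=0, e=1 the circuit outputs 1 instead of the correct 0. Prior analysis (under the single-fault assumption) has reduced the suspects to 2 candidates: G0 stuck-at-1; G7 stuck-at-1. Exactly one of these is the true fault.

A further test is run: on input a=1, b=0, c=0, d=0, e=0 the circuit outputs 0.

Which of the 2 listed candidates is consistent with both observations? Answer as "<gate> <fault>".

Evaluate each candidate on input a=1, b=0, c=0, d=0, e=0:
  G0 stuck-at-1: G0=1 [stuck-at-1], G1=0, G2=0, G3=1, G4=0, G5=0, G6=0, G7=0 → 0 — matches
  G7 stuck-at-1: G0=0, G1=0, G2=1, G3=0, G4=1, G5=1, G6=1, G7=1 [stuck-at-1] → 1 — eliminated
Only G0 stuck-at-1 reproduces the observed 0.

G0 stuck-at-1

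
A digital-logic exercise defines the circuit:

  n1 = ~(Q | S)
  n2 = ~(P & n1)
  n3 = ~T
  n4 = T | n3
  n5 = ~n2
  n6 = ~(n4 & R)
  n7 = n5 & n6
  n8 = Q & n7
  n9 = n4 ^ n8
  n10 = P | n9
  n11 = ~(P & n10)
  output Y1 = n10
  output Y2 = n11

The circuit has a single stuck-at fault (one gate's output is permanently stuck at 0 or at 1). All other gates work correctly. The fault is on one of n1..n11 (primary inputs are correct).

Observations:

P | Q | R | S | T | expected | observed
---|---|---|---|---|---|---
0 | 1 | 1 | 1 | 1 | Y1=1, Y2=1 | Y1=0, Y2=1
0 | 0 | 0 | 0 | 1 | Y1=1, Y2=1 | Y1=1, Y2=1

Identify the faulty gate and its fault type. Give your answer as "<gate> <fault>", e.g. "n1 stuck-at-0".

Fault-free values for test 1 (P=0, Q=1, R=1, S=1, T=1): n1=0, n2=1, n3=0, n4=1, n5=0, n6=0, n7=0, n8=0, n9=1, n10=1, n11=1, giving Y1=1, Y2=1. Observed Y1=0, Y2=1.
Test 1: faults giving observed Y1=0, Y2=1 are {n4 stuck-at-0, n7 stuck-at-1, n8 stuck-at-1, n9 stuck-at-0, n10 stuck-at-0}.
Test 2 (P=0, Q=0, R=0, S=0, T=1): fault-free n1=1, n2=1, n3=0, n4=1, n5=0, n6=1, n7=0, n8=0, n9=1, n10=1, n11=1 → Y1=1, Y2=1; observed Y1=1, Y2=1. Eliminates n4 stuck-at-0, n8 stuck-at-1, n9 stuck-at-0, n10 stuck-at-0.
Only n7 stuck-at-1 is consistent with every test.

n7 stuck-at-1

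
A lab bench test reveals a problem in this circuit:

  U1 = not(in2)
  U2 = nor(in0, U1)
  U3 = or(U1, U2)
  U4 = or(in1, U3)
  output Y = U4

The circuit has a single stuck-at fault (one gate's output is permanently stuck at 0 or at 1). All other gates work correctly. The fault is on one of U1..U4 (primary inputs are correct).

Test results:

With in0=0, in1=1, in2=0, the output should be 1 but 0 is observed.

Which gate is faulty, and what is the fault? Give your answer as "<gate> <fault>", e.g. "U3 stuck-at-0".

U4 stuck-at-0

Fault-free values for test 1 (in0=0, in1=1, in2=0): U1=1, U2=0, U3=1, U4=1, giving Y=1. Observed 0.
Test 1: faults giving observed 0 are {U4 stuck-at-0}.
Only U4 stuck-at-0 is consistent with every test.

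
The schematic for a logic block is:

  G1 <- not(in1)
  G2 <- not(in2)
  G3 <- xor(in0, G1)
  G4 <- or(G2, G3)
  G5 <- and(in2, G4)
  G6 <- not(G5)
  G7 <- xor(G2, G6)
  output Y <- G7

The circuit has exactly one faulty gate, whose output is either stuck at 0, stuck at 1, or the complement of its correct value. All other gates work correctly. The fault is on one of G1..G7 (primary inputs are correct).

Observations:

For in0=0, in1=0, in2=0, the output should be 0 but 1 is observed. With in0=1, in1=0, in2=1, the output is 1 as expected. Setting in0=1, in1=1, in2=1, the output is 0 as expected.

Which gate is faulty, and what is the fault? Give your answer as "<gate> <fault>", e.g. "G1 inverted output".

G2 stuck-at-0

Fault-free values for test 1 (in0=0, in1=0, in2=0): G1=1, G2=1, G3=1, G4=1, G5=0, G6=1, G7=0, giving Y=0. Observed 1.
Test 1: faults giving observed 1 are {G2 stuck-at-0, G2 inverted output, G5 stuck-at-1, G5 inverted output, G6 stuck-at-0, G6 inverted output, G7 stuck-at-1, G7 inverted output}.
Test 2 (in0=1, in1=0, in2=1): fault-free G1=1, G2=0, G3=0, G4=0, G5=0, G6=1, G7=1 → 1; observed 1. Eliminates G5 stuck-at-1, G5 inverted output, G6 stuck-at-0, G6 inverted output, G7 inverted output.
Test 3 (in0=1, in1=1, in2=1): fault-free G1=0, G2=0, G3=1, G4=1, G5=1, G6=0, G7=0 → 0; observed 0. Eliminates G2 inverted output, G7 stuck-at-1.
Only G2 stuck-at-0 is consistent with every test.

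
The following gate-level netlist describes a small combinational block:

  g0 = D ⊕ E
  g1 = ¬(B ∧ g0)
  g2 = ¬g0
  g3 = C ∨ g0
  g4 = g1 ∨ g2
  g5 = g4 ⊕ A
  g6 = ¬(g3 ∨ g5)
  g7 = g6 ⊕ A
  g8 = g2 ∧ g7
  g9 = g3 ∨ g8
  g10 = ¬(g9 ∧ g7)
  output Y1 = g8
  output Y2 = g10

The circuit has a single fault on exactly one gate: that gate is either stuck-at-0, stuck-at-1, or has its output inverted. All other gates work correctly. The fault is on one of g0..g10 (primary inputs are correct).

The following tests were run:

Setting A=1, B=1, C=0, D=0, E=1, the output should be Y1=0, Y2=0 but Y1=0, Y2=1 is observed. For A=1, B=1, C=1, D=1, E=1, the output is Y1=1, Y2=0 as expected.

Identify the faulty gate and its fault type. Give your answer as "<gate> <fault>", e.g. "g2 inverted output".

g0 stuck-at-0

Fault-free values for test 1 (A=1, B=1, C=0, D=0, E=1): g0=1, g1=0, g2=0, g3=1, g4=0, g5=1, g6=0, g7=1, g8=0, g9=1, g10=0, giving Y1=0, Y2=0. Observed Y1=0, Y2=1.
Test 1: faults giving observed Y1=0, Y2=1 are {g0 stuck-at-0, g0 inverted output, g3 stuck-at-0, g3 inverted output, g6 stuck-at-1, g6 inverted output, g7 stuck-at-0, g7 inverted output, g9 stuck-at-0, g9 inverted output, g10 stuck-at-1, g10 inverted output}.
Test 2 (A=1, B=1, C=1, D=1, E=1): fault-free g0=0, g1=1, g2=1, g3=1, g4=1, g5=0, g6=0, g7=1, g8=1, g9=1, g10=0 → Y1=1, Y2=0; observed Y1=1, Y2=0. Eliminates g0 inverted output, g3 stuck-at-0, g3 inverted output, g6 stuck-at-1, g6 inverted output, g7 stuck-at-0, g7 inverted output, g9 stuck-at-0, g9 inverted output, g10 stuck-at-1, g10 inverted output.
Only g0 stuck-at-0 is consistent with every test.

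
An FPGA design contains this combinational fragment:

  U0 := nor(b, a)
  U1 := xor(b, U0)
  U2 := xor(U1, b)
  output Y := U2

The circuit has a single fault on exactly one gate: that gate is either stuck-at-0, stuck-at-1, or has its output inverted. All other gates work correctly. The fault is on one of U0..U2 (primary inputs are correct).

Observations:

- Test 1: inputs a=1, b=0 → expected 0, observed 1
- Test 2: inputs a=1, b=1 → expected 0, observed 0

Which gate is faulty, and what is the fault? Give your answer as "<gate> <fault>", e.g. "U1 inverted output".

Fault-free values for test 1 (a=1, b=0): U0=0, U1=0, U2=0, giving Y=0. Observed 1.
Test 1: faults giving observed 1 are {U0 stuck-at-1, U0 inverted output, U1 stuck-at-1, U1 inverted output, U2 stuck-at-1, U2 inverted output}.
Test 2 (a=1, b=1): fault-free U0=0, U1=1, U2=0 → 0; observed 0. Eliminates U0 stuck-at-1, U0 inverted output, U1 inverted output, U2 stuck-at-1, U2 inverted output.
Only U1 stuck-at-1 is consistent with every test.

U1 stuck-at-1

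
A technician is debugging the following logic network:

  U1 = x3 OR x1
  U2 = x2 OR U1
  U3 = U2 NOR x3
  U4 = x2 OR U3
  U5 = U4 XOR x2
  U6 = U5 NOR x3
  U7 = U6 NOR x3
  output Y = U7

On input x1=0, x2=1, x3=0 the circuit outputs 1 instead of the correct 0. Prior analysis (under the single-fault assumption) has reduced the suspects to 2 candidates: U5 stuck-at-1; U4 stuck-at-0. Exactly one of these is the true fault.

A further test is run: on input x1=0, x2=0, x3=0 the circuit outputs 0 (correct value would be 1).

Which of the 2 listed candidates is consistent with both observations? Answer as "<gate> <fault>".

Evaluate each candidate on input x1=0, x2=0, x3=0:
  U5 stuck-at-1: U1=0, U2=0, U3=1, U4=1, U5=1 [stuck-at-1], U6=0, U7=1 → 1 — eliminated
  U4 stuck-at-0: U1=0, U2=0, U3=1, U4=0 [stuck-at-0], U5=0, U6=1, U7=0 → 0 — matches
Only U4 stuck-at-0 reproduces the observed 0.

U4 stuck-at-0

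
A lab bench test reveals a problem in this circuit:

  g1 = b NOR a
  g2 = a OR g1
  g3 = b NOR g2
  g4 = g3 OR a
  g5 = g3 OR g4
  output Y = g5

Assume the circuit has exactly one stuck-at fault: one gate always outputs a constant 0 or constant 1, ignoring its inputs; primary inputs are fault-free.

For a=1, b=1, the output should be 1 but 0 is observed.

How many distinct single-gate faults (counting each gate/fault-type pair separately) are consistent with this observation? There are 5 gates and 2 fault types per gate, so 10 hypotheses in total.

2

Fault-free: g1=0, g2=1, g3=0, g4=1, g5=1 → 1. Observed 0.
  g1 stuck-at-0: output 1 ✗
  g1 stuck-at-1: output 1 ✗
  g2 stuck-at-0: output 1 ✗
  g2 stuck-at-1: output 1 ✗
  g3 stuck-at-0: output 1 ✗
  g3 stuck-at-1: output 1 ✗
  g4 stuck-at-0: output 0 ✓
  g4 stuck-at-1: output 1 ✗
  g5 stuck-at-0: output 0 ✓
  g5 stuck-at-1: output 1 ✗
Consistent faults: {g4 stuck-at-0, g5 stuck-at-0} — 2 in all.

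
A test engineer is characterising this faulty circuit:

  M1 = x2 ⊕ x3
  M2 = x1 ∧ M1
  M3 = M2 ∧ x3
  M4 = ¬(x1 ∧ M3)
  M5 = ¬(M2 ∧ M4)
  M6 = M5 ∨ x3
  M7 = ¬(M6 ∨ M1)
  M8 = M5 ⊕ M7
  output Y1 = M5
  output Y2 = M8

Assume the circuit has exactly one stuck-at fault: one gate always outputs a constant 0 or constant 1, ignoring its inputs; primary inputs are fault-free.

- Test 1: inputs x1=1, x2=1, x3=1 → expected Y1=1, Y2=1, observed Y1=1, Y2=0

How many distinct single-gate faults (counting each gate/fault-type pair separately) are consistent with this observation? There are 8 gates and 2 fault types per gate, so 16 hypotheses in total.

3

Fault-free: M1=0, M2=0, M3=0, M4=1, M5=1, M6=1, M7=0, M8=1 → Y1=1, Y2=1. Observed Y1=1, Y2=0.
  M1: none of the 2 fault types match ✗
  M2: none of the 2 fault types match ✗
  M3: none of the 2 fault types match ✗
  M4: none of the 2 fault types match ✗
  M5: none of the 2 fault types match ✗
  M6: stuck-at-0 ✓; others ✗
  M7: stuck-at-1 ✓; others ✗
  M8: stuck-at-0 ✓; others ✗
Consistent faults: {M6 stuck-at-0, M7 stuck-at-1, M8 stuck-at-0} — 3 in all.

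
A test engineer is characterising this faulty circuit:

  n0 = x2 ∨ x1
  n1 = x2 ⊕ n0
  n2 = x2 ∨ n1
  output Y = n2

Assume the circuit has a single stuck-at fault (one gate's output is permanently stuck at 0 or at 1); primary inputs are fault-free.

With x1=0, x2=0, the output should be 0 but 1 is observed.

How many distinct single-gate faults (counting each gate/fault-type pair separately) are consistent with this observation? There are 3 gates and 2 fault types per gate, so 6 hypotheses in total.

3

Fault-free: n0=0, n1=0, n2=0 → 0. Observed 1.
  n0 stuck-at-0: output 0 ✗
  n0 stuck-at-1: output 1 ✓
  n1 stuck-at-0: output 0 ✗
  n1 stuck-at-1: output 1 ✓
  n2 stuck-at-0: output 0 ✗
  n2 stuck-at-1: output 1 ✓
Consistent faults: {n0 stuck-at-1, n1 stuck-at-1, n2 stuck-at-1} — 3 in all.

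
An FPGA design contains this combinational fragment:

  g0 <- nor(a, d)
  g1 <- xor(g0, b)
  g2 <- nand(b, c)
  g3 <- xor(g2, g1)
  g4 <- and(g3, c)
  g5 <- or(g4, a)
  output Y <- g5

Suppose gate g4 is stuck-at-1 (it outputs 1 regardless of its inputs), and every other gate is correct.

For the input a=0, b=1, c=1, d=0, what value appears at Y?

Propagate with g4 forced: g0=1, g1=0, g2=0, g3=0, g4=1 [stuck-at-1], g5=1.
So Y = 1. (Without the fault it would be 0.)

1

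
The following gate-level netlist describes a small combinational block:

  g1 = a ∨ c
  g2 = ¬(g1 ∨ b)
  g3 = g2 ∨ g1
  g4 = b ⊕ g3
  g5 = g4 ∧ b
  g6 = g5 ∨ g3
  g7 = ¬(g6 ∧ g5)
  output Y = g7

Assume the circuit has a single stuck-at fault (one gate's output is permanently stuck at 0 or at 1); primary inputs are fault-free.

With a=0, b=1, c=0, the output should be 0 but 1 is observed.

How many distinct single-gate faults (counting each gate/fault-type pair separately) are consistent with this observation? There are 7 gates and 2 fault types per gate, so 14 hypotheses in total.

7

Fault-free: g1=0, g2=0, g3=0, g4=1, g5=1, g6=1, g7=0 → 0. Observed 1.
  g1 stuck-at-0: output 0 ✗
  g1 stuck-at-1: output 1 ✓
  g2 stuck-at-0: output 0 ✗
  g2 stuck-at-1: output 1 ✓
  g3 stuck-at-0: output 0 ✗
  g3 stuck-at-1: output 1 ✓
  g4 stuck-at-0: output 1 ✓
  g4 stuck-at-1: output 0 ✗
  g5 stuck-at-0: output 1 ✓
  g5 stuck-at-1: output 0 ✗
  g6 stuck-at-0: output 1 ✓
  g6 stuck-at-1: output 0 ✗
  g7 stuck-at-0: output 0 ✗
  g7 stuck-at-1: output 1 ✓
Consistent faults: {g1 stuck-at-1, g2 stuck-at-1, g3 stuck-at-1, g4 stuck-at-0, g5 stuck-at-0, g6 stuck-at-0, g7 stuck-at-1} — 7 in all.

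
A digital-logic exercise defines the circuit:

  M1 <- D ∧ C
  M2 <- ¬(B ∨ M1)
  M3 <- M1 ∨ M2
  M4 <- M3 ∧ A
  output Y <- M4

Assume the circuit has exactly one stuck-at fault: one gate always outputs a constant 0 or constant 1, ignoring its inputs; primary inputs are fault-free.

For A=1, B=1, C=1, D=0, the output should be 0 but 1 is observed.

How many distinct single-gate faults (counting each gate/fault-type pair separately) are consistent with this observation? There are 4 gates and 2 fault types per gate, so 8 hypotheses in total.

Fault-free: M1=0, M2=0, M3=0, M4=0 → 0. Observed 1.
  M1 stuck-at-0: output 0 ✗
  M1 stuck-at-1: output 1 ✓
  M2 stuck-at-0: output 0 ✗
  M2 stuck-at-1: output 1 ✓
  M3 stuck-at-0: output 0 ✗
  M3 stuck-at-1: output 1 ✓
  M4 stuck-at-0: output 0 ✗
  M4 stuck-at-1: output 1 ✓
Consistent faults: {M1 stuck-at-1, M2 stuck-at-1, M3 stuck-at-1, M4 stuck-at-1} — 4 in all.

4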